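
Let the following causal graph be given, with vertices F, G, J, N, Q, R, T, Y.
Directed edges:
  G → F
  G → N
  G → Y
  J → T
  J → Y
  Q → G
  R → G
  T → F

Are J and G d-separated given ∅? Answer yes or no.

Yes — J ⊥ G | ∅.

Bayes-Ball from J | ∅ reaches {F,T,Y}.
G ∉ reach(J|∅) ⇒ J ⊥ G | ∅.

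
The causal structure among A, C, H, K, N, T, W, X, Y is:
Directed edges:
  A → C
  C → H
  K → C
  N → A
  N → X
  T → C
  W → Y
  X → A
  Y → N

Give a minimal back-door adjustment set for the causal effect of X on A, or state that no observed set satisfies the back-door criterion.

desc(X)\{X}={A,C,H}; candidates ⊆ {K,N,T,W,Y}.
size 0: {}; under {} X still reaches {A,C,H,N,W,Y} ∋ A.
{N}: X⊥A given {N} in G with X→· removed — back-door holds.

X→A: minimal back-door set {N}.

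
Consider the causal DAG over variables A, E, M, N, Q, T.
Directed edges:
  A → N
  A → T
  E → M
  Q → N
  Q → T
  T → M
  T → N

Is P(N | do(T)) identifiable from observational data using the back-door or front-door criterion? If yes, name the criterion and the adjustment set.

P(N|do(T)): backdoor, adjust for {A, Q}.

desc(T)\{T}={M,N}; candidates ⊆ {A,E,Q}.
size 0: {}; under {} T still reaches {A,N,Q} ∋ N.
size 1: {A}, {E}, {Q}; under {A} T still reaches {N,Q} ∋ N.
{A,Q}: T⊥N given {A,Q} in G with T→· removed — back-door holds.
P(N|do(T)) = Σ_{A,Q} P(N|T,A,Q)·P(A,Q).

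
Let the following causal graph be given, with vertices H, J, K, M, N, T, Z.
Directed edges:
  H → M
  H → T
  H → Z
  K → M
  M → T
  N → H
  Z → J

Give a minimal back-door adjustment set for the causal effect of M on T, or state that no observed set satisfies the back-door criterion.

desc(M)\{M}={T}; candidates ⊆ {H,J,K,N,Z}.
size 0: {}; under {} M still reaches {H,J,K,N,T,Z} ∋ T.
{H}: M⊥T given {H} in G with M→· removed — back-door holds.

M→T: minimal back-door set {H}.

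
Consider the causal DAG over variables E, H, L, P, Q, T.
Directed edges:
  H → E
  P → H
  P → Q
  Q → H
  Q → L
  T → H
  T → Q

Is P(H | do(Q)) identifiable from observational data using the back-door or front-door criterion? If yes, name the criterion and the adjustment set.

desc(Q)\{Q}={E,H,L}; candidates ⊆ {P,T}.
size 0: {}; under {} Q still reaches {E,H,P,T} ∋ H.
size 1: {P}, {T}; under {P} Q still reaches {E,H,T} ∋ H.
{P,T}: Q⊥H given {P,T} in G with Q→· removed — back-door holds.
P(H|do(Q)) = Σ_{P,T} P(H|Q,P,T)·P(P,T).

P(H|do(Q)): backdoor, adjust for {P, T}.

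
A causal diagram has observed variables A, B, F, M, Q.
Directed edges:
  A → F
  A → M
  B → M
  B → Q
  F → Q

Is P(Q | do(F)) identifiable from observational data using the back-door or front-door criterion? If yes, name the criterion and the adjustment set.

desc(F)\{F}={Q}; candidates ⊆ {A,B,M}.
∅: F⊥Q given ∅ in G with F→· removed — back-door holds.
P(Q|do(F)) = P(Q|F) — no adjustment needed.

P(Q|do(F)): backdoor, adjust for ∅.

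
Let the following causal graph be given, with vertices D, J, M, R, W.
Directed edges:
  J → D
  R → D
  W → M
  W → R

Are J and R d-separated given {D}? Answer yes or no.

Bayes-Ball from J | {D} reaches {M,R,W}.
R ∈ reach(J|{D}) ⇒ J ⊥̸ R | {D}.

No — J and R are d-connected given {D}.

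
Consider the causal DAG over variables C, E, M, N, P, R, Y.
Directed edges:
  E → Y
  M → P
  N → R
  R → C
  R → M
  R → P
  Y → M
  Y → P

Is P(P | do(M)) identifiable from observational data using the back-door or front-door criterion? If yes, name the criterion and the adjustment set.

desc(M)\{M}={P}; candidates ⊆ {C,E,N,R,Y}.
size 0: {}; under {} M still reaches {C,E,N,P,R,Y} ∋ P.
size 1: {C}, {E}, {N} …(+2); under {C} M still reaches {E,N,P,R,Y} ∋ P.
{R,Y}: M⊥P given {R,Y} in G with M→· removed — back-door holds.
P(P|do(M)) = Σ_{R,Y} P(P|M,R,Y)·P(R,Y).

P(P|do(M)): backdoor, adjust for {R, Y}.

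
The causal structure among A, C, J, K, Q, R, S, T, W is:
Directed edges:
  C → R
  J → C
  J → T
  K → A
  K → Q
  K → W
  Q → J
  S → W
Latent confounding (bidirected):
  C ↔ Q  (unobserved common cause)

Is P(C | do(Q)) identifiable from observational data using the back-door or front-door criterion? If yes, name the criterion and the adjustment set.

desc(Q)\{Q}={C,J,R,T}; candidates ⊆ {A,K,S,W}.
Q↔C: latent back-door arc(s) into Q.
size 0: {}; under {} Q still reaches {A,C,K,R,W} ∋ C.
size 1: {A}, {K}, {S} …(+1); under {A} Q still reaches {C,K,R,W} ∋ C.
size 2: {A,K}, {A,S}, {A,W} …(+3); under {A,K} Q still reaches {C,R} ∋ C.
Q↔C cannot be blocked by any observed set — no back-door set.
{J}: (i) intercepts every directed Q→C path; (ii) no back-door Q→{J}; (iii) {Q} blocks every back-door {J}→C. Front-door holds.
P(C|do(Q)) = Σ_{J} P(J|Q) Σ_{Q'} P(C|J,Q')P(Q').

P(C|do(Q)): frontdoor, adjust for {J}.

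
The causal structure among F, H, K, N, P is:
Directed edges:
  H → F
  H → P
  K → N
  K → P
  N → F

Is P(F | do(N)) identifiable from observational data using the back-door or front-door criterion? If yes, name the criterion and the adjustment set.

P(F|do(N)): backdoor, adjust for ∅.

desc(N)\{N}={F}; candidates ⊆ {H,K,P}.
∅: N⊥F given ∅ in G with N→· removed — back-door holds.
P(F|do(N)) = P(F|N) — no adjustment needed.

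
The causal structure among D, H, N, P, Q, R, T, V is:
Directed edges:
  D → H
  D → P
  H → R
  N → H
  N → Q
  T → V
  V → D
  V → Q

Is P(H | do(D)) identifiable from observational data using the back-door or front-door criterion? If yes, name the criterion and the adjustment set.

P(H|do(D)): backdoor, adjust for ∅.

desc(D)\{D}={H,P,R}; candidates ⊆ {N,Q,T,V}.
∅: D⊥H given ∅ in G with D→· removed — back-door holds.
P(H|do(D)) = P(H|D) — no adjustment needed.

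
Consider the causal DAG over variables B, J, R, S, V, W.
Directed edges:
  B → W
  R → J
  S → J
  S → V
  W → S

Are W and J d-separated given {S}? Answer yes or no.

Yes — W ⊥ J | {S}.

Bayes-Ball from W | {S} reaches {B}.
J ∉ reach(W|{S}) ⇒ W ⊥ J | {S}.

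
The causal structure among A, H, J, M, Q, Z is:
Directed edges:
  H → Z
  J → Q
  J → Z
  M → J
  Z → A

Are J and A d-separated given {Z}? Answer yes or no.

Yes — J ⊥ A | {Z}.

Bayes-Ball from J | {Z} reaches {H,M,Q}.
A ∉ reach(J|{Z}) ⇒ J ⊥ A | {Z}.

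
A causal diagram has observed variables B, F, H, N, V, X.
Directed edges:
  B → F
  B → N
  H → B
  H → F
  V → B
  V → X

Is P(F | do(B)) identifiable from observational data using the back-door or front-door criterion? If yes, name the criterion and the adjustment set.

desc(B)\{B}={F,N}; candidates ⊆ {H,V,X}.
size 0: {}; under {} B still reaches {F,H,V,X} ∋ F.
{H}: B⊥F given {H} in G with B→· removed — back-door holds.
P(F|do(B)) = Σ_{H} P(F|B,H)·P(H).

P(F|do(B)): backdoor, adjust for {H}.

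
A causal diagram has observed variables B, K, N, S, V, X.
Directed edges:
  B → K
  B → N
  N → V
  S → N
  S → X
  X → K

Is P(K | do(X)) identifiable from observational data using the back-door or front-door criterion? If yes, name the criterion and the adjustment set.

P(K|do(X)): backdoor, adjust for ∅.

desc(X)\{X}={K}; candidates ⊆ {B,N,S,V}.
∅: X⊥K given ∅ in G with X→· removed — back-door holds.
P(K|do(X)) = P(K|X) — no adjustment needed.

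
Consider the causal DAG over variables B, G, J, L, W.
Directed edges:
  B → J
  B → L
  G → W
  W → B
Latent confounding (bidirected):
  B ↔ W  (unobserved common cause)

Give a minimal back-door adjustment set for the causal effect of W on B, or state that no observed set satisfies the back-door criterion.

desc(W)\{W}={B,J,L}; candidates ⊆ {G}.
W↔B: latent back-door arc(s) into W.
size 0: {}; under {} W still reaches {B,G,J,L} ∋ B.
size 1: {G}; under {G} W still reaches {B,J,L} ∋ B.
W↔B cannot be blocked by any observed set — no back-door set.

W→B: no observed back-door set.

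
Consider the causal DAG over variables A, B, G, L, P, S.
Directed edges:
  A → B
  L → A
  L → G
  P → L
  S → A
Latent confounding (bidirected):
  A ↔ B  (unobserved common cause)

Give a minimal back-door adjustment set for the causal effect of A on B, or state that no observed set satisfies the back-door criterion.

A→B: no observed back-door set.

desc(A)\{A}={B}; candidates ⊆ {G,L,P,S}.
A↔B: latent back-door arc(s) into A.
size 0: {}; under {} A still reaches {B,G,L,P,S} ∋ B.
size 1: {G}, {L}, {P} …(+1); under {G} A still reaches {B,L,P,S} ∋ B.
size 2: {G,L}, {G,P}, {G,S} …(+3); under {G,L} A still reaches {B,S} ∋ B.
A↔B cannot be blocked by any observed set — no back-door set.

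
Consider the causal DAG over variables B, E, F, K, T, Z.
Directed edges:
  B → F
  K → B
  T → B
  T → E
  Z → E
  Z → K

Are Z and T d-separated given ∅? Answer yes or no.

Bayes-Ball from Z | ∅ reaches {B,E,F,K}.
T ∉ reach(Z|∅) ⇒ Z ⊥ T | ∅.

Yes — Z ⊥ T | ∅.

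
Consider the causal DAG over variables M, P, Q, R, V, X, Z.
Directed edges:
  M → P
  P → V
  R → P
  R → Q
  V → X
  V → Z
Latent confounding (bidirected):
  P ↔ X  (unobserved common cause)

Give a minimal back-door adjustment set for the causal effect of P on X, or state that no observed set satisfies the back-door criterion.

desc(P)\{P}={V,X,Z}; candidates ⊆ {M,Q,R}.
P↔X: latent back-door arc(s) into P.
size 0: {}; under {} P still reaches {M,Q,R,X} ∋ X.
size 1: {M}, {Q}, {R}; under {M} P still reaches {Q,R,X} ∋ X.
size 2: {M,Q}, {M,R}, {Q,R}; under {M,Q} P still reaches {R,X} ∋ X.
P↔X cannot be blocked by any observed set — no back-door set.

P→X: no observed back-door set.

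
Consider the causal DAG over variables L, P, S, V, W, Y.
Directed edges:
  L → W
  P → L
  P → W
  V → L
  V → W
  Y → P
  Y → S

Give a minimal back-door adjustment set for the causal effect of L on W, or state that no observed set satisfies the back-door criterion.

desc(L)\{L}={W}; candidates ⊆ {P,S,V,Y}.
size 0: {}; under {} L still reaches {P,S,V,W,Y} ∋ W.
size 1: {P}, {S}, {V} …(+1); under {P} L still reaches {V,W} ∋ W.
{P,V}: L⊥W given {P,V} in G with L→· removed — back-door holds.

L→W: minimal back-door set {P, V}.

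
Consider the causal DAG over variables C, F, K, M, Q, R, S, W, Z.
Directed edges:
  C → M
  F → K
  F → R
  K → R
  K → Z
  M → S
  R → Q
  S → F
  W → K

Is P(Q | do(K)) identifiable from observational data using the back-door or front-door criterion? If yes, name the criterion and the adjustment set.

P(Q|do(K)): backdoor, adjust for {F}.

desc(K)\{K}={Q,R,Z}; candidates ⊆ {C,F,M,S,W}.
size 0: {}; under {} K still reaches {C,F,M,Q,R,S,W} ∋ Q.
{F}: K⊥Q given {F} in G with K→· removed — back-door holds.
P(Q|do(K)) = Σ_{F} P(Q|K,F)·P(F).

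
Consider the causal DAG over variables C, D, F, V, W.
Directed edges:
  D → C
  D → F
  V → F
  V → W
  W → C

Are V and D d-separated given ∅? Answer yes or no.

Bayes-Ball from V | ∅ reaches {C,F,W}.
D ∉ reach(V|∅) ⇒ V ⊥ D | ∅.

Yes — V ⊥ D | ∅.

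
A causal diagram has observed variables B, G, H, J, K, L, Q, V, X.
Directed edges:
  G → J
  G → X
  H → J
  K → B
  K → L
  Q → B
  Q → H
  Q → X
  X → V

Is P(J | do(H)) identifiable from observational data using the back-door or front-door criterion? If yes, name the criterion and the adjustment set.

desc(H)\{H}={J}; candidates ⊆ {B,G,K,L,Q,V,X}.
∅: H⊥J given ∅ in G with H→· removed — back-door holds.
P(J|do(H)) = P(J|H) — no adjustment needed.

P(J|do(H)): backdoor, adjust for ∅.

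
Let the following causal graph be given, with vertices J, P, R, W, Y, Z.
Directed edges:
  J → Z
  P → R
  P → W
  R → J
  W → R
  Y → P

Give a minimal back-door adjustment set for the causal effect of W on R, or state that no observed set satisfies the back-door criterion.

desc(W)\{W}={J,R,Z}; candidates ⊆ {P,Y}.
size 0: {}; under {} W still reaches {J,P,R,Y,Z} ∋ R.
{P}: W⊥R given {P} in G with W→· removed — back-door holds.

W→R: minimal back-door set {P}.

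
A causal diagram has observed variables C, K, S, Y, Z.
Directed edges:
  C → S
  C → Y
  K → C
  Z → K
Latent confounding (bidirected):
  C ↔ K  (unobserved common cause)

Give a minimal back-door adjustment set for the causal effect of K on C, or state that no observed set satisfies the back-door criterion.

K→C: no observed back-door set.

desc(K)\{K}={C,S,Y}; candidates ⊆ {Z}.
K↔C: latent back-door arc(s) into K.
size 0: {}; under {} K still reaches {C,S,Y,Z} ∋ C.
size 1: {Z}; under {Z} K still reaches {C,S,Y} ∋ C.
K↔C cannot be blocked by any observed set — no back-door set.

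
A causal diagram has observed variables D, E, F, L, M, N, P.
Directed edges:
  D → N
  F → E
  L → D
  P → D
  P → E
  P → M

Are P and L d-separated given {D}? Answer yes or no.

Bayes-Ball from P | {D} reaches {E,L,M}.
L ∈ reach(P|{D}) ⇒ P ⊥̸ L | {D}.

No — P and L are d-connected given {D}.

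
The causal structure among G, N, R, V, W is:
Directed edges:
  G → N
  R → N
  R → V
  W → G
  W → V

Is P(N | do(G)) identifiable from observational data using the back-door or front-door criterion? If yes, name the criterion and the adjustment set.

P(N|do(G)): backdoor, adjust for ∅.

desc(G)\{G}={N}; candidates ⊆ {R,V,W}.
∅: G⊥N given ∅ in G with G→· removed — back-door holds.
P(N|do(G)) = P(N|G) — no adjustment needed.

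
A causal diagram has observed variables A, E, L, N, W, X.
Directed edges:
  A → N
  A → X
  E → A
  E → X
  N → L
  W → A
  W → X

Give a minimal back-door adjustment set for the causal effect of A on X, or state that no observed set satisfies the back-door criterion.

A→X: minimal back-door set {E, W}.

desc(A)\{A}={L,N,X}; candidates ⊆ {E,W}.
size 0: {}; under {} A still reaches {E,W,X} ∋ X.
size 1: {E}, {W}; under {E} A still reaches {W,X} ∋ X.
{E,W}: A⊥X given {E,W} in G with A→· removed — back-door holds.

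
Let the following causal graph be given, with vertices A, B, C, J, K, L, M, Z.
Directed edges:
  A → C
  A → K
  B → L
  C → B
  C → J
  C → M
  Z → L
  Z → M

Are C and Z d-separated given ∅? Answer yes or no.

Bayes-Ball from C | ∅ reaches {A,B,J,K,L,M}.
Z ∉ reach(C|∅) ⇒ C ⊥ Z | ∅.

Yes — C ⊥ Z | ∅.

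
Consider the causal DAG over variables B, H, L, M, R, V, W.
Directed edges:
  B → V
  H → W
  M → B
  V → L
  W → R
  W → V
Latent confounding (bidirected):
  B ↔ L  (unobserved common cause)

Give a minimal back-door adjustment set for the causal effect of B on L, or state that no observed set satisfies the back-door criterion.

desc(B)\{B}={L,V}; candidates ⊆ {H,M,R,W}.
B↔L: latent back-door arc(s) into B.
size 0: {}; under {} B still reaches {L,M} ∋ L.
size 1: {H}, {M}, {R} …(+1); under {H} B still reaches {L,M} ∋ L.
size 2: {H,M}, {H,R}, {H,W} …(+3); under {H,M} B still reaches {L} ∋ L.
B↔L cannot be blocked by any observed set — no back-door set.

B→L: no observed back-door set.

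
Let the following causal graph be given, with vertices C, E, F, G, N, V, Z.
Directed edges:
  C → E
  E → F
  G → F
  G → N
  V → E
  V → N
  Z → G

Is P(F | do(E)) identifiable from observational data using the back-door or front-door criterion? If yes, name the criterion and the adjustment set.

desc(E)\{E}={F}; candidates ⊆ {C,G,N,V,Z}.
∅: E⊥F given ∅ in G with E→· removed — back-door holds.
P(F|do(E)) = P(F|E) — no adjustment needed.

P(F|do(E)): backdoor, adjust for ∅.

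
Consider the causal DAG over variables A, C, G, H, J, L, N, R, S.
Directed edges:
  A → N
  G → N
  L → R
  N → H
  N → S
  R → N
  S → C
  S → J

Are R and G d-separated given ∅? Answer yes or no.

Bayes-Ball from R | ∅ reaches {C,H,J,L,N,S}.
G ∉ reach(R|∅) ⇒ R ⊥ G | ∅.

Yes — R ⊥ G | ∅.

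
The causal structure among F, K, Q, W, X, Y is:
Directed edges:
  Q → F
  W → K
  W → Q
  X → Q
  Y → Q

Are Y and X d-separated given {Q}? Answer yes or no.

No — Y and X are d-connected given {Q}.

Bayes-Ball from Y | {Q} reaches {K,W,X}.
X ∈ reach(Y|{Q}) ⇒ Y ⊥̸ X | {Q}.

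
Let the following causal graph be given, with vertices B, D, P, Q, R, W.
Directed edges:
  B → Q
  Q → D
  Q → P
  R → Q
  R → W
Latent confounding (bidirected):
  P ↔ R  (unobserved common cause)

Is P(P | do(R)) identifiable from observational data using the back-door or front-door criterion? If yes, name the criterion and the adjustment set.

desc(R)\{R}={D,P,Q,W}; candidates ⊆ {B}.
R↔P: latent back-door arc(s) into R.
size 0: {}; under {} R still reaches {P} ∋ P.
size 1: {B}; under {B} R still reaches {P} ∋ P.
R↔P cannot be blocked by any observed set — no back-door set.
{Q}: (i) intercepts every directed R→P path; (ii) no back-door R→{Q}; (iii) {R} blocks every back-door {Q}→P. Front-door holds.
P(P|do(R)) = Σ_{Q} P(Q|R) Σ_{R'} P(P|Q,R')P(R').

P(P|do(R)): frontdoor, adjust for {Q}.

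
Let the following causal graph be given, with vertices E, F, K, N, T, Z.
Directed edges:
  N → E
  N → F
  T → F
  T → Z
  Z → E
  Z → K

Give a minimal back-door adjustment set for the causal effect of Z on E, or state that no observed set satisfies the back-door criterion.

Z→E: minimal back-door set ∅.

desc(Z)\{Z}={E,K}; candidates ⊆ {F,N,T}.
∅: Z⊥E given ∅ in G with Z→· removed — back-door holds.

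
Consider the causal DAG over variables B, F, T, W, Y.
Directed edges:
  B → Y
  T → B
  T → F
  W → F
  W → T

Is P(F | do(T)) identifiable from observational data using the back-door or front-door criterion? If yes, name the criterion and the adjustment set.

P(F|do(T)): backdoor, adjust for {W}.

desc(T)\{T}={B,F,Y}; candidates ⊆ {W}.
size 0: {}; under {} T still reaches {F,W} ∋ F.
{W}: T⊥F given {W} in G with T→· removed — back-door holds.
P(F|do(T)) = Σ_{W} P(F|T,W)·P(W).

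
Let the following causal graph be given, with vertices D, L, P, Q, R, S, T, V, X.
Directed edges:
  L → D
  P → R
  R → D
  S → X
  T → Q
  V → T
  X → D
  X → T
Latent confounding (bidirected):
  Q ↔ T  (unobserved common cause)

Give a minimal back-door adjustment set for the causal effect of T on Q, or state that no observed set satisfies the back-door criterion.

desc(T)\{T}={Q}; candidates ⊆ {D,L,P,R,S,V,X}.
T↔Q: latent back-door arc(s) into T.
size 0: {}; under {} T still reaches {D,Q,S,V,X} ∋ Q.
size 1: {D}, {L}, {P} …(+4); under {D} T still reaches {L,P,Q,R,S,V,X} ∋ Q.
size 2: {D,L}, {D,P}, {D,R} …(+18); under {D,L} T still reaches {P,Q,R,S,V,X} ∋ Q.
T↔Q cannot be blocked by any observed set — no back-door set.

T→Q: no observed back-door set.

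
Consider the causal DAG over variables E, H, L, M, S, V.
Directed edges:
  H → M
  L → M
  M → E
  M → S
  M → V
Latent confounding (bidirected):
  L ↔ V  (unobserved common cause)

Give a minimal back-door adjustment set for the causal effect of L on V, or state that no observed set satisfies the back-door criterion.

desc(L)\{L}={E,M,S,V}; candidates ⊆ {H}.
L↔V: latent back-door arc(s) into L.
size 0: {}; under {} L still reaches {V} ∋ V.
size 1: {H}; under {H} L still reaches {V} ∋ V.
L↔V cannot be blocked by any observed set — no back-door set.

L→V: no observed back-door set.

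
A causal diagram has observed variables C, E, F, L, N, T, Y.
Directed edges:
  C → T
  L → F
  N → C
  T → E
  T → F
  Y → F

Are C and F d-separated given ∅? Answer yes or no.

Bayes-Ball from C | ∅ reaches {E,F,N,T}.
F ∈ reach(C|∅) ⇒ C ⊥̸ F | ∅.

No — C and F are d-connected given ∅.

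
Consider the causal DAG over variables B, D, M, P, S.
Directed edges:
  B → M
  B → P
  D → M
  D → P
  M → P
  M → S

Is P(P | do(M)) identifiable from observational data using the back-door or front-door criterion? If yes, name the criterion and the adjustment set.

P(P|do(M)): backdoor, adjust for {B, D}.

desc(M)\{M}={P,S}; candidates ⊆ {B,D}.
size 0: {}; under {} M still reaches {B,D,P} ∋ P.
size 1: {B}, {D}; under {B} M still reaches {D,P} ∋ P.
{B,D}: M⊥P given {B,D} in G with M→· removed — back-door holds.
P(P|do(M)) = Σ_{B,D} P(P|M,B,D)·P(B,D).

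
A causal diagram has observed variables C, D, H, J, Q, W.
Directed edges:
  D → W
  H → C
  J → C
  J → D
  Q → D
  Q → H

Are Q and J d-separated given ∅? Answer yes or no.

Yes — Q ⊥ J | ∅.

Bayes-Ball from Q | ∅ reaches {C,D,H,W}.
J ∉ reach(Q|∅) ⇒ Q ⊥ J | ∅.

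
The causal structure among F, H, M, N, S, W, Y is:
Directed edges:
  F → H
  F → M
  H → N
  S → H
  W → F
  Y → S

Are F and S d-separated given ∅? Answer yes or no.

Yes — F ⊥ S | ∅.

Bayes-Ball from F | ∅ reaches {H,M,N,W}.
S ∉ reach(F|∅) ⇒ F ⊥ S | ∅.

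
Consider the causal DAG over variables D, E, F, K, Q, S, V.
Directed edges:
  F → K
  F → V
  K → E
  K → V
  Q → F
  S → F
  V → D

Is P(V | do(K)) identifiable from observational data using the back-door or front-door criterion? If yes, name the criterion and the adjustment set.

desc(K)\{K}={D,E,V}; candidates ⊆ {F,Q,S}.
size 0: {}; under {} K still reaches {D,F,Q,S,V} ∋ V.
{F}: K⊥V given {F} in G with K→· removed — back-door holds.
P(V|do(K)) = Σ_{F} P(V|K,F)·P(F).

P(V|do(K)): backdoor, adjust for {F}.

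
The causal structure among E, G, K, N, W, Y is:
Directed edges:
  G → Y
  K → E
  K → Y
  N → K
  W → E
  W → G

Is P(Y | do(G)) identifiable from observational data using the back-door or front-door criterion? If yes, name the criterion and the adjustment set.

P(Y|do(G)): backdoor, adjust for ∅.

desc(G)\{G}={Y}; candidates ⊆ {E,K,N,W}.
∅: G⊥Y given ∅ in G with G→· removed — back-door holds.
P(Y|do(G)) = P(Y|G) — no adjustment needed.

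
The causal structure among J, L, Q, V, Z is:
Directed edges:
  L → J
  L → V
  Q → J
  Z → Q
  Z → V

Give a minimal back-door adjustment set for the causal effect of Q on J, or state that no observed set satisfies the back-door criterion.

desc(Q)\{Q}={J}; candidates ⊆ {L,V,Z}.
∅: Q⊥J given ∅ in G with Q→· removed — back-door holds.

Q→J: minimal back-door set ∅.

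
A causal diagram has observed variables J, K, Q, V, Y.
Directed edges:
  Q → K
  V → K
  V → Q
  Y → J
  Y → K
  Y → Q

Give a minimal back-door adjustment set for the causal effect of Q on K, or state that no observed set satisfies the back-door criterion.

Q→K: minimal back-door set {V, Y}.

desc(Q)\{Q}={K}; candidates ⊆ {J,V,Y}.
size 0: {}; under {} Q still reaches {J,K,V,Y} ∋ K.
size 1: {J}, {V}, {Y}; under {J} Q still reaches {K,V,Y} ∋ K.
{V,Y}: Q⊥K given {V,Y} in G with Q→· removed — back-door holds.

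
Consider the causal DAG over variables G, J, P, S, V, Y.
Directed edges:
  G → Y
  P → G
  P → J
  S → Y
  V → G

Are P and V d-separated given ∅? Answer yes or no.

Yes — P ⊥ V | ∅.

Bayes-Ball from P | ∅ reaches {G,J,Y}.
V ∉ reach(P|∅) ⇒ P ⊥ V | ∅.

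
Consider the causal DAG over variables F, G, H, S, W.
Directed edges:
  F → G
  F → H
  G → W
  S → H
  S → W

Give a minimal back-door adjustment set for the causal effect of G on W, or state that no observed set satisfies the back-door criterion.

desc(G)\{G}={W}; candidates ⊆ {F,H,S}.
∅: G⊥W given ∅ in G with G→· removed — back-door holds.

G→W: minimal back-door set ∅.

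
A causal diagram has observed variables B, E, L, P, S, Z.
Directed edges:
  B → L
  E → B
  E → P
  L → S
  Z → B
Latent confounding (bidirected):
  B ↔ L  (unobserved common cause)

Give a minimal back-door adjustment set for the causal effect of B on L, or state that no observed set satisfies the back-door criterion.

desc(B)\{B}={L,S}; candidates ⊆ {E,P,Z}.
B↔L: latent back-door arc(s) into B.
size 0: {}; under {} B still reaches {E,L,P,S,Z} ∋ L.
size 1: {E}, {P}, {Z}; under {E} B still reaches {L,S,Z} ∋ L.
size 2: {E,P}, {E,Z}, {P,Z}; under {E,P} B still reaches {L,S,Z} ∋ L.
B↔L cannot be blocked by any observed set — no back-door set.

B→L: no observed back-door set.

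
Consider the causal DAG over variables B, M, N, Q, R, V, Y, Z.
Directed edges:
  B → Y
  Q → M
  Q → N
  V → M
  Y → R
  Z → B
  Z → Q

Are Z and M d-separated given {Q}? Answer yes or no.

Bayes-Ball from Z | {Q} reaches {B,R,Y}.
M ∉ reach(Z|{Q}) ⇒ Z ⊥ M | {Q}.

Yes — Z ⊥ M | {Q}.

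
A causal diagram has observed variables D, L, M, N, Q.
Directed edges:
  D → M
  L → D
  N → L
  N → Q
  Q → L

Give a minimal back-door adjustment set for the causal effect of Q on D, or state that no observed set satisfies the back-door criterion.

desc(Q)\{Q}={D,L,M}; candidates ⊆ {N}.
size 0: {}; under {} Q still reaches {D,L,M,N} ∋ D.
{N}: Q⊥D given {N} in G with Q→· removed — back-door holds.

Q→D: minimal back-door set {N}.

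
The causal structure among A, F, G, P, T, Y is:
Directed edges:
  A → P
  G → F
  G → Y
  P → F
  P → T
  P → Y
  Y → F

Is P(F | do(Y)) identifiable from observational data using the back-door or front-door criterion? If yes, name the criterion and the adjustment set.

P(F|do(Y)): backdoor, adjust for {G, P}.

desc(Y)\{Y}={F}; candidates ⊆ {A,G,P,T}.
size 0: {}; under {} Y still reaches {A,F,G,P,T} ∋ F.
size 1: {A}, {G}, {P} …(+1); under {A} Y still reaches {F,G,P,T} ∋ F.
{G,P}: Y⊥F given {G,P} in G with Y→· removed — back-door holds.
P(F|do(Y)) = Σ_{G,P} P(F|Y,G,P)·P(G,P).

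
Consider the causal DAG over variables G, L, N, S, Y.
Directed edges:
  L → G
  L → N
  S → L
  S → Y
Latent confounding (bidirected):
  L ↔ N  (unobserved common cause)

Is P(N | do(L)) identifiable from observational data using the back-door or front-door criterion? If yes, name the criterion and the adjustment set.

P(N|do(L)): not identifiable (no BD/FD set).

desc(L)\{L}={G,N}; candidates ⊆ {S,Y}.
L↔N: latent back-door arc(s) into L.
size 0: {}; under {} L still reaches {N,S,Y} ∋ N.
size 1: {S}, {Y}; under {S} L still reaches {N} ∋ N.
size 2: {S,Y}; under {S,Y} L still reaches {N} ∋ N.
L↔N cannot be blocked by any observed set — no back-door set.
No mediator lies on a directed L→…→N path.
Neither criterion identifies P(N|do(L)) in this graph.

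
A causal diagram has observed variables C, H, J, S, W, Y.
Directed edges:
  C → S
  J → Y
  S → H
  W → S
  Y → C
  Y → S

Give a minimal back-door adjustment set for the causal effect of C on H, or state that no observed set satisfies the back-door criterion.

desc(C)\{C}={H,S}; candidates ⊆ {J,W,Y}.
size 0: {}; under {} C still reaches {H,J,S,Y} ∋ H.
{Y}: C⊥H given {Y} in G with C→· removed — back-door holds.

C→H: minimal back-door set {Y}.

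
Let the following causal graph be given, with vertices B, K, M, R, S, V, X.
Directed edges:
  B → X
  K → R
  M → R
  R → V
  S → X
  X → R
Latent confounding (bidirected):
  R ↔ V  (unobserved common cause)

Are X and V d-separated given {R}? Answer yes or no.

No — X and V are d-connected given {R}.

Bayes-Ball from X | {R} reaches {B,K,M,S,V}.
V ∈ reach(X|{R}) ⇒ X ⊥̸ V | {R}.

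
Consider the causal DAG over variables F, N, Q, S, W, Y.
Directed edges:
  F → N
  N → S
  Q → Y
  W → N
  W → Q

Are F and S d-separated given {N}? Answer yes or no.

Yes — F ⊥ S | {N}.

Bayes-Ball from F | {N} reaches {Q,W,Y}.
S ∉ reach(F|{N}) ⇒ F ⊥ S | {N}.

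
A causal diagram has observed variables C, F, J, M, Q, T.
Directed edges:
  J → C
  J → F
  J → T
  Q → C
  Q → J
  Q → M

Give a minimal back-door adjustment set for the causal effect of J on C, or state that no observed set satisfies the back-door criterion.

J→C: minimal back-door set {Q}.

desc(J)\{J}={C,F,T}; candidates ⊆ {M,Q}.
size 0: {}; under {} J still reaches {C,M,Q} ∋ C.
{Q}: J⊥C given {Q} in G with J→· removed — back-door holds.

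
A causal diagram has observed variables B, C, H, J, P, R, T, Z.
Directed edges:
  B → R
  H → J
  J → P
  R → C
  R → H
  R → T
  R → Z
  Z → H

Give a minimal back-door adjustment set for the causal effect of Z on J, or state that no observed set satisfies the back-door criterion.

desc(Z)\{Z}={H,J,P}; candidates ⊆ {B,C,R,T}.
size 0: {}; under {} Z still reaches {B,C,H,J,P,R,T} ∋ J.
{R}: Z⊥J given {R} in G with Z→· removed — back-door holds.

Z→J: minimal back-door set {R}.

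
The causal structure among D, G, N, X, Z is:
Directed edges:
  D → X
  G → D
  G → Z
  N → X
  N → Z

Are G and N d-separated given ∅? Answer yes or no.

Yes — G ⊥ N | ∅.

Bayes-Ball from G | ∅ reaches {D,X,Z}.
N ∉ reach(G|∅) ⇒ G ⊥ N | ∅.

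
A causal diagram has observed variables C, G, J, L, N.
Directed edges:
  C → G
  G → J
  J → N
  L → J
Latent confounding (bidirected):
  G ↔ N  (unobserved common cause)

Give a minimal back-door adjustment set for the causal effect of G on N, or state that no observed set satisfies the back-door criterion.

G→N: no observed back-door set.

desc(G)\{G}={J,N}; candidates ⊆ {C,L}.
G↔N: latent back-door arc(s) into G.
size 0: {}; under {} G still reaches {C,N} ∋ N.
size 1: {C}, {L}; under {C} G still reaches {N} ∋ N.
size 2: {C,L}; under {C,L} G still reaches {N} ∋ N.
G↔N cannot be blocked by any observed set — no back-door set.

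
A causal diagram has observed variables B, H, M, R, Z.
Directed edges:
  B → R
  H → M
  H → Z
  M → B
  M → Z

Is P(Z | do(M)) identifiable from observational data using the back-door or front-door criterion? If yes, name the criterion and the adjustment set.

P(Z|do(M)): backdoor, adjust for {H}.

desc(M)\{M}={B,R,Z}; candidates ⊆ {H}.
size 0: {}; under {} M still reaches {H,Z} ∋ Z.
{H}: M⊥Z given {H} in G with M→· removed — back-door holds.
P(Z|do(M)) = Σ_{H} P(Z|M,H)·P(H).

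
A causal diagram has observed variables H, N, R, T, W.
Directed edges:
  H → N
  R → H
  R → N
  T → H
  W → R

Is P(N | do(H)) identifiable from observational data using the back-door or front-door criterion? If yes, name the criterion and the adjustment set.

P(N|do(H)): backdoor, adjust for {R}.

desc(H)\{H}={N}; candidates ⊆ {R,T,W}.
size 0: {}; under {} H still reaches {N,R,T,W} ∋ N.
{R}: H⊥N given {R} in G with H→· removed — back-door holds.
P(N|do(H)) = Σ_{R} P(N|H,R)·P(R).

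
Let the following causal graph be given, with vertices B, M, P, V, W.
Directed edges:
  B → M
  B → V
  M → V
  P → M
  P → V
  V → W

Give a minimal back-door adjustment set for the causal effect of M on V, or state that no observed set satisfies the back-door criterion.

desc(M)\{M}={V,W}; candidates ⊆ {B,P}.
size 0: {}; under {} M still reaches {B,P,V,W} ∋ V.
size 1: {B}, {P}; under {B} M still reaches {P,V,W} ∋ V.
{B,P}: M⊥V given {B,P} in G with M→· removed — back-door holds.

M→V: minimal back-door set {B, P}.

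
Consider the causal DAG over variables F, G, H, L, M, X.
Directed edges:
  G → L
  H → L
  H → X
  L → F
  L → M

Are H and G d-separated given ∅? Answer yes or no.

Bayes-Ball from H | ∅ reaches {F,L,M,X}.
G ∉ reach(H|∅) ⇒ H ⊥ G | ∅.

Yes — H ⊥ G | ∅.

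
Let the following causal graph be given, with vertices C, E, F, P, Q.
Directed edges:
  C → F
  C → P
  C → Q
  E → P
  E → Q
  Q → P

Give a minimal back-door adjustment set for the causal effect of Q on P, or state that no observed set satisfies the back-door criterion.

Q→P: minimal back-door set {C, E}.

desc(Q)\{Q}={P}; candidates ⊆ {C,E,F}.
size 0: {}; under {} Q still reaches {C,E,F,P} ∋ P.
size 1: {C}, {E}, {F}; under {C} Q still reaches {E,P} ∋ P.
{C,E}: Q⊥P given {C,E} in G with Q→· removed — back-door holds.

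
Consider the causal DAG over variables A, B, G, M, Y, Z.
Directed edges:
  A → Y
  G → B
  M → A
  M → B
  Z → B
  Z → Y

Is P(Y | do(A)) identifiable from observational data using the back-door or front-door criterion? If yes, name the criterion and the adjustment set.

desc(A)\{A}={Y}; candidates ⊆ {B,G,M,Z}.
∅: A⊥Y given ∅ in G with A→· removed — back-door holds.
P(Y|do(A)) = P(Y|A) — no adjustment needed.

P(Y|do(A)): backdoor, adjust for ∅.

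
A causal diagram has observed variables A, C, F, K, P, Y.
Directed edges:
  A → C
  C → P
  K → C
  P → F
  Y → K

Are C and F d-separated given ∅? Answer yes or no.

Bayes-Ball from C | ∅ reaches {A,F,K,P,Y}.
F ∈ reach(C|∅) ⇒ C ⊥̸ F | ∅.

No — C and F are d-connected given ∅.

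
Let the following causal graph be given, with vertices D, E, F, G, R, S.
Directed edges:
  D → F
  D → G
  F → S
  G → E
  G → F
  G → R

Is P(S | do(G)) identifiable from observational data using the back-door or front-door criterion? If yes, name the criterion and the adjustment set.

desc(G)\{G}={E,F,R,S}; candidates ⊆ {D}.
size 0: {}; under {} G still reaches {D,F,S} ∋ S.
{D}: G⊥S given {D} in G with G→· removed — back-door holds.
P(S|do(G)) = Σ_{D} P(S|G,D)·P(D).

P(S|do(G)): backdoor, adjust for {D}.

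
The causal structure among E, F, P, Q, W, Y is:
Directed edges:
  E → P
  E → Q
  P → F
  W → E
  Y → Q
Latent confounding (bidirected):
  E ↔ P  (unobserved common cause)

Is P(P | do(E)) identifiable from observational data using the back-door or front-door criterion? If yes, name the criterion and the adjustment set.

P(P|do(E)): not identifiable (no BD/FD set).

desc(E)\{E}={F,P,Q}; candidates ⊆ {W,Y}.
E↔P: latent back-door arc(s) into E.
size 0: {}; under {} E still reaches {F,P,W} ∋ P.
size 1: {W}, {Y}; under {W} E still reaches {F,P} ∋ P.
size 2: {W,Y}; under {W,Y} E still reaches {F,P} ∋ P.
E↔P cannot be blocked by any observed set — no back-door set.
No mediator lies on a directed E→…→P path.
Neither criterion identifies P(P|do(E)) in this graph.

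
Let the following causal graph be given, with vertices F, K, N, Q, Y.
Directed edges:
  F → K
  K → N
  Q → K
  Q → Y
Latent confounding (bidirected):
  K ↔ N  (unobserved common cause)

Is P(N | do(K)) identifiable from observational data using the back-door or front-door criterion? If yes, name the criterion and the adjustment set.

desc(K)\{K}={N}; candidates ⊆ {F,Q,Y}.
K↔N: latent back-door arc(s) into K.
size 0: {}; under {} K still reaches {F,N,Q,Y} ∋ N.
size 1: {F}, {Q}, {Y}; under {F} K still reaches {N,Q,Y} ∋ N.
size 2: {F,Q}, {F,Y}, {Q,Y}; under {F,Q} K still reaches {N} ∋ N.
K↔N cannot be blocked by any observed set — no back-door set.
No mediator lies on a directed K→…→N path.
Neither criterion identifies P(N|do(K)) in this graph.

P(N|do(K)): not identifiable (no BD/FD set).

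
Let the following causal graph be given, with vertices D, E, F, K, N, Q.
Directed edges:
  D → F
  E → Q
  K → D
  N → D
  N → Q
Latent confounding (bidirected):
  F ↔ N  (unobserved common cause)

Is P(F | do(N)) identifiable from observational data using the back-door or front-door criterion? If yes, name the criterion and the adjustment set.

desc(N)\{N}={D,F,Q}; candidates ⊆ {E,K}.
N↔F: latent back-door arc(s) into N.
size 0: {}; under {} N still reaches {F} ∋ F.
size 1: {E}, {K}; under {E} N still reaches {F} ∋ F.
size 2: {E,K}; under {E,K} N still reaches {F} ∋ F.
N↔F cannot be blocked by any observed set — no back-door set.
{D}: (i) intercepts every directed N→F path; (ii) no back-door N→{D}; (iii) {N} blocks every back-door {D}→F. Front-door holds.
P(F|do(N)) = Σ_{D} P(D|N) Σ_{N'} P(F|D,N')P(N').

P(F|do(N)): frontdoor, adjust for {D}.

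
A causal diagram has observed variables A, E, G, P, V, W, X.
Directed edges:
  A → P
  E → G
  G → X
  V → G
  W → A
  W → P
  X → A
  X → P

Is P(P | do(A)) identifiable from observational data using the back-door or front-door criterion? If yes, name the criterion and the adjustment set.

P(P|do(A)): backdoor, adjust for {W, X}.

desc(A)\{A}={P}; candidates ⊆ {E,G,V,W,X}.
size 0: {}; under {} A still reaches {E,G,P,V,W,X} ∋ P.
size 1: {E}, {G}, {V} …(+2); under {E} A still reaches {G,P,V,W,X} ∋ P.
{W,X}: A⊥P given {W,X} in G with A→· removed — back-door holds.
P(P|do(A)) = Σ_{W,X} P(P|A,W,X)·P(W,X).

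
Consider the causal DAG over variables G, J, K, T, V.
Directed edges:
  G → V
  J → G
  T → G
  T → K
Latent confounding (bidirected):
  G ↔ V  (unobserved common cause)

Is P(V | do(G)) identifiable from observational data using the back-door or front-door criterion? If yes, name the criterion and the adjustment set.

P(V|do(G)): not identifiable (no BD/FD set).

desc(G)\{G}={V}; candidates ⊆ {J,K,T}.
G↔V: latent back-door arc(s) into G.
size 0: {}; under {} G still reaches {J,K,T,V} ∋ V.
size 1: {J}, {K}, {T}; under {J} G still reaches {K,T,V} ∋ V.
size 2: {J,K}, {J,T}, {K,T}; under {J,K} G still reaches {T,V} ∋ V.
G↔V cannot be blocked by any observed set — no back-door set.
No mediator lies on a directed G→…→V path.
Neither criterion identifies P(V|do(G)) in this graph.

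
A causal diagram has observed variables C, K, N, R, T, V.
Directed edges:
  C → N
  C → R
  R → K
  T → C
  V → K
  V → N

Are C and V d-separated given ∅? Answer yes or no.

Bayes-Ball from C | ∅ reaches {K,N,R,T}.
V ∉ reach(C|∅) ⇒ C ⊥ V | ∅.

Yes — C ⊥ V | ∅.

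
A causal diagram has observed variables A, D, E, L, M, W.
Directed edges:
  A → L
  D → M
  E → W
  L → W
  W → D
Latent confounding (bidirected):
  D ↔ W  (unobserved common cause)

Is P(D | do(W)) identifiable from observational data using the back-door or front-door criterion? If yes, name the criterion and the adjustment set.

desc(W)\{W}={D,M}; candidates ⊆ {A,E,L}.
W↔D: latent back-door arc(s) into W.
size 0: {}; under {} W still reaches {A,D,E,L,M} ∋ D.
size 1: {A}, {E}, {L}; under {A} W still reaches {D,E,L,M} ∋ D.
size 2: {A,E}, {A,L}, {E,L}; under {A,E} W still reaches {D,L,M} ∋ D.
W↔D cannot be blocked by any observed set — no back-door set.
No mediator lies on a directed W→…→D path.
Neither criterion identifies P(D|do(W)) in this graph.

P(D|do(W)): not identifiable (no BD/FD set).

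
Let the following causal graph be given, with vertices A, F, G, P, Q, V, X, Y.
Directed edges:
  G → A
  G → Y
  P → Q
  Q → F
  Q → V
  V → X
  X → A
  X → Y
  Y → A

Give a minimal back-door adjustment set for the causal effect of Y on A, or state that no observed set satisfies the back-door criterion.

desc(Y)\{Y}={A}; candidates ⊆ {F,G,P,Q,V,X}.
size 0: {}; under {} Y still reaches {A,F,G,P,Q,V,X} ∋ A.
size 1: {F}, {G}, {P} …(+3); under {F} Y still reaches {A,G,P,Q,V,X} ∋ A.
{G,X}: Y⊥A given {G,X} in G with Y→· removed — back-door holds.

Y→A: minimal back-door set {G, X}.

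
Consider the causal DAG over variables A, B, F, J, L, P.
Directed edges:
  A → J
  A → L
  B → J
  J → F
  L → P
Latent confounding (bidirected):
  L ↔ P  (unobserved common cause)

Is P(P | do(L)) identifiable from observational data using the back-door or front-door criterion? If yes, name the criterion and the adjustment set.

P(P|do(L)): not identifiable (no BD/FD set).

desc(L)\{L}={P}; candidates ⊆ {A,B,F,J}.
L↔P: latent back-door arc(s) into L.
size 0: {}; under {} L still reaches {A,F,J,P} ∋ P.
size 1: {A}, {B}, {F} …(+1); under {A} L still reaches {P} ∋ P.
size 2: {A,B}, {A,F}, {A,J} …(+3); under {A,B} L still reaches {P} ∋ P.
L↔P cannot be blocked by any observed set — no back-door set.
No mediator lies on a directed L→…→P path.
Neither criterion identifies P(P|do(L)) in this graph.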